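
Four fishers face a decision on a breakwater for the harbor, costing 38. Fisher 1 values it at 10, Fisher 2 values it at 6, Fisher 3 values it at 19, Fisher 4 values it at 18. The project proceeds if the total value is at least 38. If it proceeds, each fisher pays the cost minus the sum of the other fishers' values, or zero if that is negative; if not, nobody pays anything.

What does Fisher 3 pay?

Total value 53 ≥ cost 38, so the project is built.
The other fishers' values sum to 34.
Cost minus that sum is 38 - 34 = 4.

4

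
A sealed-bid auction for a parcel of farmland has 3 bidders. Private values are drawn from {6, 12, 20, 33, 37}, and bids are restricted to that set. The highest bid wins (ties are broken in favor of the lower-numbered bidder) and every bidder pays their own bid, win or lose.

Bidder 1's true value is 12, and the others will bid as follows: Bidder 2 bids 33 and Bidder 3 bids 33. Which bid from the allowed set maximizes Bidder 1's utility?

Bid 6: loses but pays 6, utility -6.
Bid 12: loses but pays 12, utility -12.
Bid 20: loses but pays 20, utility -20.
Bid 33: wins, pays 33, utility 12 - 33 = -21.
Bid 37: wins, pays 37, utility 12 - 37 = -25.
The best choice is 6 with utility -6.

6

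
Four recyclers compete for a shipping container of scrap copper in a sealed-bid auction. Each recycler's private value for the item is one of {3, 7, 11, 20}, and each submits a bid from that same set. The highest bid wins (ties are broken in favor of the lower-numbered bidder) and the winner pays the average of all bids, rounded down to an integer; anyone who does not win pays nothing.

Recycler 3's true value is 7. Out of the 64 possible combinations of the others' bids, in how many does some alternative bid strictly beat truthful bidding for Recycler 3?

Others bid (3, 7, 3): truth gives 0; bid 11 gives 1 > 0. Violating.
Others bid (7, 3, 3): truth gives 0; bid 11 gives 1 > 0. Violating.
Others bid (3, 3, 3): truth gives 3; no alternative beats it.
Others bid (3, 3, 7): truth gives 2; no alternative beats it.
(Checking all 64 profiles: 2 have a profitable deviation, 62 do not.)

2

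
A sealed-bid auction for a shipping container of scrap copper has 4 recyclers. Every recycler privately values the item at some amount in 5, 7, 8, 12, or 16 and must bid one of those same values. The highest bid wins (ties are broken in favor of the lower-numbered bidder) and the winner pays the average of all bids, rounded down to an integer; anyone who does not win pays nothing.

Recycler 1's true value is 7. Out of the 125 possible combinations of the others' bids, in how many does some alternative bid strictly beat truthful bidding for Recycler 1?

3

Others bid (5, 5, 8): truth gives 0; bid 8 gives 1 > 0. Violating.
Others bid (5, 8, 5): truth gives 0; bid 8 gives 1 > 0. Violating.
Others bid (8, 5, 5): truth gives 0; bid 8 gives 1 > 0. Violating.
Others bid (5, 5, 5): truth gives 2; no alternative beats it.
Others bid (5, 5, 7): truth gives 1; no alternative beats it.
(Checking all 125 profiles: 3 have a profitable deviation, 122 do not.)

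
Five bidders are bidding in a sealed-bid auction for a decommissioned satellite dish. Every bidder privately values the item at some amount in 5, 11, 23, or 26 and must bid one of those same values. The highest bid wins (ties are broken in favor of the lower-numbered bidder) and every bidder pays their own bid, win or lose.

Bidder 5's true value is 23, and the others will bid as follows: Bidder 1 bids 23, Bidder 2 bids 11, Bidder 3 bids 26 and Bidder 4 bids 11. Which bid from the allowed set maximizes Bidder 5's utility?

Bid 5: loses but pays 5, utility -5.
Bid 11: loses but pays 11, utility -11.
Bid 23: loses but pays 23, utility -23.
Bid 26: loses but pays 26, utility -26.
The best choice is 5 with utility -5.

5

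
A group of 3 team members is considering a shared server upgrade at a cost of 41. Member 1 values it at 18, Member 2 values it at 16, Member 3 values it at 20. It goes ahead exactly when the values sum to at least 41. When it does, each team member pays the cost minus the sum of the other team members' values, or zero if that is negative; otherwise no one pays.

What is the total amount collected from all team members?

15

Total value 54 ≥ cost 41, so it is built.
Member 1: others sum to 36; max(0, 41 - 36) = 5.
Member 2: others sum to 38; max(0, 41 - 38) = 3.
Member 3: others sum to 34; max(0, 41 - 34) = 7.
Total collected = 5 + 3 + 7 = 15.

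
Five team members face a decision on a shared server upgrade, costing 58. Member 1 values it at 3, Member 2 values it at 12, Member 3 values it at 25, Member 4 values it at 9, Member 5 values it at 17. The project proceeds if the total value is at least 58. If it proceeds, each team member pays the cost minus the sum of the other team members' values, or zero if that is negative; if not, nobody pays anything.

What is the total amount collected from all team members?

31

Total value 66 ≥ cost 58, so it is built.
Member 1: others sum to 63; max(0, 58 - 63) = 0.
Member 2: others sum to 54; max(0, 58 - 54) = 4.
Member 3: others sum to 41; max(0, 58 - 41) = 17.
Member 4: others sum to 57; max(0, 58 - 57) = 1.
Member 5: others sum to 49; max(0, 58 - 49) = 9.
Total collected = 0 + 4 + 17 + 1 + 9 = 31.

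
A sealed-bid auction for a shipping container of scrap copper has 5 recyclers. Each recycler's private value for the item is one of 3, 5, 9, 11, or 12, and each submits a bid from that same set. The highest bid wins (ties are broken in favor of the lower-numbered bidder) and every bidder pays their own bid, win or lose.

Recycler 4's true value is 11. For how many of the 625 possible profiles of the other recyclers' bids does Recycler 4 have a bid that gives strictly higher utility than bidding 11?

541

Others bid (3, 3, 3, 3): truth gives 0; bid 5 gives 6 > 0. Violating.
Others bid (3, 3, 3, 5): truth gives 0; bid 5 gives 6 > 0. Violating.
Others bid (3, 3, 3, 9): truth gives 0; bid 9 gives 2 > 0. Violating.
Others bid (3, 3, 3, 12): truth gives -11; bid 12 gives -1 > -11. Violating.
Others bid (3, 3, 3, 11): truth gives 0; no alternative beats it.
Others bid (3, 3, 5, 11): truth gives 0; no alternative beats it.
(Checking all 625 profiles: 541 have a profitable deviation, 84 do not.)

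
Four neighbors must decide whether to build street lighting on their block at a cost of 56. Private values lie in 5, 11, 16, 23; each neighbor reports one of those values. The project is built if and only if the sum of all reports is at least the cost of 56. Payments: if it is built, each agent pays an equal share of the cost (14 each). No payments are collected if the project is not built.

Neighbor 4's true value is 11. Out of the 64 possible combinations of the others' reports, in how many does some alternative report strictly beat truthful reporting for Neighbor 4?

10

Others report (11, 11, 23): truth gives -3; report 5 gives 0 > -3. Violating.
Others report (11, 16, 23): truth gives -3; report 5 gives 0 > -3. Violating.
Others report (11, 23, 11): truth gives -3; report 5 gives 0 > -3. Violating.
Others report (11, 23, 16): truth gives -3; report 5 gives 0 > -3. Violating.
Others report (5, 5, 5): truth gives 0; no alternative beats it.
Others report (5, 5, 11): truth gives 0; no alternative beats it.
(Checking all 64 profiles: 10 have a profitable deviation, 54 do not.)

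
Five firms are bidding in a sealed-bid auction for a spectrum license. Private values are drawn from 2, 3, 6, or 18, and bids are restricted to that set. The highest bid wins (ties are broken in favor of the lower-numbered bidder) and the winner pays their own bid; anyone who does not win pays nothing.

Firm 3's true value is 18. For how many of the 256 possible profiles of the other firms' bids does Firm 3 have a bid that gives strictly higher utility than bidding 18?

Others bid (2, 2, 2, 2): truth gives 0; bid 3 gives 15 > 0. Violating.
Others bid (2, 2, 2, 3): truth gives 0; bid 3 gives 15 > 0. Violating.
Others bid (2, 2, 2, 6): truth gives 0; bid 6 gives 12 > 0. Violating.
Others bid (2, 2, 3, 2): truth gives 0; bid 3 gives 15 > 0. Violating.
Others bid (2, 2, 2, 18): truth gives 0; no alternative beats it.
Others bid (2, 2, 3, 18): truth gives 0; no alternative beats it.
(Checking all 256 profiles: 36 have a profitable deviation, 220 do not.)

36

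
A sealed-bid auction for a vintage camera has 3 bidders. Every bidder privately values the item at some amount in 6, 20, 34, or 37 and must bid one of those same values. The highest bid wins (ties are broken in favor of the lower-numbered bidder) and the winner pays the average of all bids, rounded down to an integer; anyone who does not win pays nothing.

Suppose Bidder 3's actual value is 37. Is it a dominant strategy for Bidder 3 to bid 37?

No

Consider the case where Bidder 1 bids 6 and Bidder 2 bids 6.
Truthful bid 37: wins, pays 16, utility 37 - 16 = 21.
Bid 20 instead: wins, pays 10, utility 37 - 10 = 27.
Since 27 > 21, bidding 20 is strictly better here, so truthful bidding is not dominant.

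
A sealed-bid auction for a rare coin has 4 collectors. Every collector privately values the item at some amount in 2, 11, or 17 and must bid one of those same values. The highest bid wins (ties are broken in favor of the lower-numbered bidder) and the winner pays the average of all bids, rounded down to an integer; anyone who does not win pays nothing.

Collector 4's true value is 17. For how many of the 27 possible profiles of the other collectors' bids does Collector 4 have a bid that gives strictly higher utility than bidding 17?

Others bid (2, 2, 2): truth gives 12; bid 11 gives 13 > 12. Violating.
Others bid (2, 2, 11): truth gives 9; no alternative beats it.
Others bid (2, 2, 17): truth gives 0; no alternative beats it.
(Checking all 27 profiles: 1 has a profitable deviation, 26 do not.)

1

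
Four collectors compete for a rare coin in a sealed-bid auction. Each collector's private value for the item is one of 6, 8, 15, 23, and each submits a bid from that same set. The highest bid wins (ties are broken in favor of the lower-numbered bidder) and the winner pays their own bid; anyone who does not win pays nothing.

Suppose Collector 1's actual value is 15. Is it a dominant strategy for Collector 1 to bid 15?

Consider the case where Collector 2 bids 6, Collector 3 bids 6 and Collector 4 bids 6.
Truthful bid 15: wins, pays 15, utility 15 - 15 = 0.
Bid 6 instead: wins, pays 6, utility 15 - 6 = 9.
Since 9 > 0, bidding 6 is strictly better here, so truthful bidding is not dominant.

No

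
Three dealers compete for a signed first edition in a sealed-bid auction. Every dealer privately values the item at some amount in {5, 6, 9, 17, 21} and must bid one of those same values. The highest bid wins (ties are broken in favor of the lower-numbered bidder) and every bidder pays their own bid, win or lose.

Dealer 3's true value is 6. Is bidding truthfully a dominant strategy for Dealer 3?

No

Consider the case where Dealer 1 bids 5 and Dealer 2 bids 6.
Truthful bid 6: loses but pays 6, utility -6.
Bid 5 instead: loses but pays 5, utility -5.
Since -5 > -6, bidding 5 is strictly better here, so truthful bidding is not dominant.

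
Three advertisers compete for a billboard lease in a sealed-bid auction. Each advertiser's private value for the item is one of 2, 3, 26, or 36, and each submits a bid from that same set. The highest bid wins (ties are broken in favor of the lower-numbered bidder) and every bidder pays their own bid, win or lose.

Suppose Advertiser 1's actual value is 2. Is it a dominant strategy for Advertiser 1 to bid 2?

No

Consider the case where Advertiser 2 bids 2 and Advertiser 3 bids 3.
Truthful bid 2: loses but pays 2, utility -2.
Bid 3 instead: wins, pays 3, utility 2 - 3 = -1.
Since -1 > -2, bidding 3 is strictly better here, so truthful bidding is not dominant.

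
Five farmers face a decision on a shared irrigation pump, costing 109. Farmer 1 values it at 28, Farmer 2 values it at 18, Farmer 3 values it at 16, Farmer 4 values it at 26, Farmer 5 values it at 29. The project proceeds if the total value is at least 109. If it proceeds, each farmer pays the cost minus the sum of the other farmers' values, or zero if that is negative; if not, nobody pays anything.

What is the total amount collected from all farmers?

77

Total value 117 ≥ cost 109, so it is built.
Farmer 1: others sum to 89; max(0, 109 - 89) = 20.
Farmer 2: others sum to 99; max(0, 109 - 99) = 10.
Farmer 3: others sum to 101; max(0, 109 - 101) = 8.
Farmer 4: others sum to 91; max(0, 109 - 91) = 18.
Farmer 5: others sum to 88; max(0, 109 - 88) = 21.
Total collected = 20 + 10 + 8 + 18 + 21 = 77.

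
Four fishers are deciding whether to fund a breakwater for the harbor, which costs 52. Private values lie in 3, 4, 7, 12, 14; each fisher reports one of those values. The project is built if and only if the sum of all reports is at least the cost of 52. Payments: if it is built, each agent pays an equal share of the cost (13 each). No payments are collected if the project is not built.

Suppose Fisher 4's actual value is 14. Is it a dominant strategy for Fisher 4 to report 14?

Yes

Check each profile of the others' reports and compare truth against every alternative report.
Others report (12, 12, 14): truth gives 1, best alternative gives 0.
Others report (12, 14, 12): truth gives 1, best alternative gives 0.
Others report (14, 12, 12): truth gives 1, best alternative gives 0.
Others report (12, 14, 14): truth gives 1, best alternative gives 1.
Others report (14, 12, 14): truth gives 1, best alternative gives 1.
Others report (14, 14, 12): truth gives 1, best alternative gives 1.
(Remaining 119 profiles checked similarly; truth is weakly best in each.)
In every case the truthful report is at least as good as any alternative, so it is a dominant strategy.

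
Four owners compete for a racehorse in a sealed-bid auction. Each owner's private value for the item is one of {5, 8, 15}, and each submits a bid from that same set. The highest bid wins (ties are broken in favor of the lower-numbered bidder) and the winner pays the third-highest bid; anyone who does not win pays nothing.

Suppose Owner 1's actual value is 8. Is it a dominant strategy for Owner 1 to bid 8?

Consider the case where Owner 2 bids 5, Owner 3 bids 5 and Owner 4 bids 15.
Truthful bid 8: loses, pays 0, utility 0.
Bid 15 instead: wins, pays 5, utility 8 - 5 = 3.
Since 3 > 0, bidding 15 is strictly better here, so truthful bidding is not dominant.

No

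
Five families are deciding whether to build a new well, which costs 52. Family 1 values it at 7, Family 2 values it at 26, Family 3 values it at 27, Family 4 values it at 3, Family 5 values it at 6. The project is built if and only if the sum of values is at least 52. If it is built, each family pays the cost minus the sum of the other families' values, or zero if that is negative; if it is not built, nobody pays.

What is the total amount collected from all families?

19

Total value 69 ≥ cost 52, so it is built.
Family 1: others sum to 62; max(0, 52 - 62) = 0.
Family 2: others sum to 43; max(0, 52 - 43) = 9.
Family 3: others sum to 42; max(0, 52 - 42) = 10.
Family 4: others sum to 66; max(0, 52 - 66) = 0.
Family 5: others sum to 63; max(0, 52 - 63) = 0.
Total collected = 0 + 9 + 10 + 0 + 0 = 19.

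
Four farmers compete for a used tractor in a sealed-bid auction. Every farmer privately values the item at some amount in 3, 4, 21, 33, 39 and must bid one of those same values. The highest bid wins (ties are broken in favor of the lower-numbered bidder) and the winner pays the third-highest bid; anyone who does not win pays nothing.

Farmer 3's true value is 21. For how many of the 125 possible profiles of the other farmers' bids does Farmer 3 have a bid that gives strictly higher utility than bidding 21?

24

Others bid (3, 3, 33): truth gives 0; bid 33 gives 18 > 0. Violating.
Others bid (3, 3, 39): truth gives 0; bid 39 gives 18 > 0. Violating.
Others bid (3, 4, 33): truth gives 0; bid 33 gives 17 > 0. Violating.
Others bid (3, 4, 39): truth gives 0; bid 39 gives 17 > 0. Violating.
Others bid (3, 3, 3): truth gives 18; no alternative beats it.
Others bid (3, 3, 4): truth gives 18; no alternative beats it.
(Checking all 125 profiles: 24 have a profitable deviation, 101 do not.)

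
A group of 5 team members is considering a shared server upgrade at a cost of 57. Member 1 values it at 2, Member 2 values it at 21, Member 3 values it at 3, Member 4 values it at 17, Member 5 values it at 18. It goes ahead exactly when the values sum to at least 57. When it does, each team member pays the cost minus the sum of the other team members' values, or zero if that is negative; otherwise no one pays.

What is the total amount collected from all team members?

Total value 61 ≥ cost 57, so it is built.
Member 1: others sum to 59; max(0, 57 - 59) = 0.
Member 2: others sum to 40; max(0, 57 - 40) = 17.
Member 3: others sum to 58; max(0, 57 - 58) = 0.
Member 4: others sum to 44; max(0, 57 - 44) = 13.
Member 5: others sum to 43; max(0, 57 - 43) = 14.
Total collected = 0 + 17 + 0 + 13 + 14 = 44.

44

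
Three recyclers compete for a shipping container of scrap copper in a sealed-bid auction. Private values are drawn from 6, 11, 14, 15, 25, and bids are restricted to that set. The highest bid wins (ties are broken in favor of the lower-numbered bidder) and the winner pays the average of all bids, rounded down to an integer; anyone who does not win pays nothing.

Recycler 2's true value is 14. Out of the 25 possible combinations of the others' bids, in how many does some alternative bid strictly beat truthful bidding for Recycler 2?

Others bid (6, 6): truth gives 6; bid 11 gives 7 > 6. Violating.
Others bid (6, 11): truth gives 4; bid 11 gives 5 > 4. Violating.
Others bid (6, 15): truth gives 0; bid 15 gives 2 > 0. Violating.
Others bid (11, 15): truth gives 0; bid 15 gives 1 > 0. Violating.
Others bid (6, 14): truth gives 3; no alternative beats it.
Others bid (6, 25): truth gives 0; no alternative beats it.
(Checking all 25 profiles: 6 have a profitable deviation, 19 do not.)

6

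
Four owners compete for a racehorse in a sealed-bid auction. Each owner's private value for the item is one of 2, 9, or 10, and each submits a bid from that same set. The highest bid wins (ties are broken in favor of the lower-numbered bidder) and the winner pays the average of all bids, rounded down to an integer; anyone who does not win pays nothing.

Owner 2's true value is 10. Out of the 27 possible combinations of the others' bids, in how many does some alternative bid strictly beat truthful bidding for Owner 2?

1

Others bid (2, 2, 2): truth gives 6; bid 9 gives 7 > 6. Violating.
Others bid (2, 2, 9): truth gives 5; no alternative beats it.
Others bid (2, 2, 10): truth gives 4; no alternative beats it.
(Checking all 27 profiles: 1 has a profitable deviation, 26 do not.)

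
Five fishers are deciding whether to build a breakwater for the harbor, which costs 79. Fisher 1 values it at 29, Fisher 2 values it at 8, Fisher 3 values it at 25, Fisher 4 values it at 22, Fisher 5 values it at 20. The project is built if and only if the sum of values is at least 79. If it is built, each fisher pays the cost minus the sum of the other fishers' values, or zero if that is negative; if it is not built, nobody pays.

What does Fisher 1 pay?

Total value 104 ≥ cost 79, so the project is built.
The other fishers' values sum to 75.
Cost minus that sum is 79 - 75 = 4.

4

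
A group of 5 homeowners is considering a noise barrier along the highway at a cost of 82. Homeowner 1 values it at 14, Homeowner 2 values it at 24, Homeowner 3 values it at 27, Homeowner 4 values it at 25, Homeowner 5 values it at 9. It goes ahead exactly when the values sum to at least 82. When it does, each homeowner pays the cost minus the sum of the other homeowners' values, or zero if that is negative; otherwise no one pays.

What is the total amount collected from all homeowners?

25

Total value 99 ≥ cost 82, so it is built.
Homeowner 1: others sum to 85; max(0, 82 - 85) = 0.
Homeowner 2: others sum to 75; max(0, 82 - 75) = 7.
Homeowner 3: others sum to 72; max(0, 82 - 72) = 10.
Homeowner 4: others sum to 74; max(0, 82 - 74) = 8.
Homeowner 5: others sum to 90; max(0, 82 - 90) = 0.
Total collected = 0 + 7 + 10 + 8 + 0 = 25.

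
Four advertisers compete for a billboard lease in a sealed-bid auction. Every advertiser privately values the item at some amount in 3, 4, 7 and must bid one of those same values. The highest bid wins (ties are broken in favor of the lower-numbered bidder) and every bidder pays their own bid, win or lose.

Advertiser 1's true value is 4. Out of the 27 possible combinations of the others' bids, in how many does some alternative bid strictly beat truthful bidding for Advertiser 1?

20

Others bid (3, 3, 3): truth gives 0; bid 3 gives 1 > 0. Violating.
Others bid (3, 3, 7): truth gives -4; bid 3 gives -3 > -4. Violating.
Others bid (3, 4, 7): truth gives -4; bid 3 gives -3 > -4. Violating.
Others bid (3, 7, 3): truth gives -4; bid 3 gives -3 > -4. Violating.
Others bid (3, 3, 4): truth gives 0; no alternative beats it.
Others bid (3, 4, 3): truth gives 0; no alternative beats it.
(Checking all 27 profiles: 20 have a profitable deviation, 7 do not.)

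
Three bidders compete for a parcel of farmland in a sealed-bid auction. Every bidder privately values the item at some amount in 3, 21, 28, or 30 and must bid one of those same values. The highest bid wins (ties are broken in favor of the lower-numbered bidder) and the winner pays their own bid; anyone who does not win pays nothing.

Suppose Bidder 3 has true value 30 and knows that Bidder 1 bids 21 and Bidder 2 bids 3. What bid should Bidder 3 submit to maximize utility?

28

Bid 3: loses, pays 0, utility 0.
Bid 21: loses, pays 0, utility 0.
Bid 28: wins, pays 28, utility 30 - 28 = 2.
Bid 30: wins, pays 30, utility 30 - 30 = 0.
The best choice is 28 with utility 2.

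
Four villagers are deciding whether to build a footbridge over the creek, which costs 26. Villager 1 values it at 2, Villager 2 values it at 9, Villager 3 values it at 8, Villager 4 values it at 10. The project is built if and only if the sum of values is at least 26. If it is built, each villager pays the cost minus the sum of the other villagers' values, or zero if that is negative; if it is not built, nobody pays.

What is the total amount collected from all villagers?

Total value 29 ≥ cost 26, so it is built.
Villager 1: others sum to 27; max(0, 26 - 27) = 0.
Villager 2: others sum to 20; max(0, 26 - 20) = 6.
Villager 3: others sum to 21; max(0, 26 - 21) = 5.
Villager 4: others sum to 19; max(0, 26 - 19) = 7.
Total collected = 0 + 6 + 5 + 7 = 18.

18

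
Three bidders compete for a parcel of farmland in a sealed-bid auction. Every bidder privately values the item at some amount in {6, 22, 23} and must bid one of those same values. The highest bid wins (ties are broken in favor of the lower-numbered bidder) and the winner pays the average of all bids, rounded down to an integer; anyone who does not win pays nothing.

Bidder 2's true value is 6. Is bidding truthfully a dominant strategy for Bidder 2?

Check each profile of the others' bids and compare truth against every alternative bid.
Others bid (6, 22): truth gives 0, best alternative gives -10.
Others bid (6, 6): truth gives 0, best alternative gives -5.
Others bid (6, 23): truth gives 0, best alternative gives 0.
Others bid (22, 6): truth gives 0, best alternative gives 0.
Others bid (22, 22): truth gives 0, best alternative gives 0.
Others bid (22, 23): truth gives 0, best alternative gives 0.
(Remaining 3 profiles checked similarly; truth is weakly best in each.)
In every case the truthful bid is at least as good as any alternative, so it is a dominant strategy.

Yes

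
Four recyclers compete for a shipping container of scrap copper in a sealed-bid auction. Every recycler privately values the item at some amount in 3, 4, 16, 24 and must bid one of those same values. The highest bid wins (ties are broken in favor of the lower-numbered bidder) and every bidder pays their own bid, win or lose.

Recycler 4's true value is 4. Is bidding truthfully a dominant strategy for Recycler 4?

No

Consider the case where Recycler 1 bids 3, Recycler 2 bids 3 and Recycler 3 bids 4.
Truthful bid 4: loses but pays 4, utility -4.
Bid 3 instead: loses but pays 3, utility -3.
Since -3 > -4, bidding 3 is strictly better here, so truthful bidding is not dominant.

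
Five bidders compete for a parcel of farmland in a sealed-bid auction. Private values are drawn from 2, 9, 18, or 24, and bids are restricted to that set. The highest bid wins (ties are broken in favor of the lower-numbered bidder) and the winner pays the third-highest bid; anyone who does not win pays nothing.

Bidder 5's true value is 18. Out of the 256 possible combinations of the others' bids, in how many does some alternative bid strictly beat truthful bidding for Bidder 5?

Others bid (2, 2, 2, 18): truth gives 0; bid 24 gives 16 > 0. Violating.
Others bid (2, 2, 9, 18): truth gives 0; bid 24 gives 9 > 0. Violating.
Others bid (2, 2, 18, 2): truth gives 0; bid 24 gives 16 > 0. Violating.
Others bid (2, 2, 18, 9): truth gives 0; bid 24 gives 9 > 0. Violating.
Others bid (2, 2, 2, 2): truth gives 16; no alternative beats it.
Others bid (2, 2, 2, 9): truth gives 16; no alternative beats it.
(Checking all 256 profiles: 32 have a profitable deviation, 224 do not.)

32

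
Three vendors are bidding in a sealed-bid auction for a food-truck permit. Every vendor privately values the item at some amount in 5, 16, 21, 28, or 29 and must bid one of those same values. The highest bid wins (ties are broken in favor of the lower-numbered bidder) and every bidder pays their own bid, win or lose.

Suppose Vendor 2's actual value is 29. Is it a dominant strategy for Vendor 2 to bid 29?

Consider the case where Vendor 1 bids 5 and Vendor 3 bids 5.
Truthful bid 29: wins, pays 29, utility 29 - 29 = 0.
Bid 16 instead: wins, pays 16, utility 29 - 16 = 13.
Since 13 > 0, bidding 16 is strictly better here, so truthful bidding is not dominant.

No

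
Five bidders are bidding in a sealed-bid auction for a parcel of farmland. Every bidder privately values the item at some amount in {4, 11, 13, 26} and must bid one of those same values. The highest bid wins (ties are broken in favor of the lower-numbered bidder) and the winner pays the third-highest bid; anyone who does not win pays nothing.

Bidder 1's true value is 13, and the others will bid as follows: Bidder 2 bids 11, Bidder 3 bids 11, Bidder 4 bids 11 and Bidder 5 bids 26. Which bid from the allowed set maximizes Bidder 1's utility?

26

Bid 4: loses, pays 0, utility 0.
Bid 11: loses, pays 0, utility 0.
Bid 13: loses, pays 0, utility 0.
Bid 26: wins, pays 11, utility 13 - 11 = 2.
The best choice is 26 with utility 2.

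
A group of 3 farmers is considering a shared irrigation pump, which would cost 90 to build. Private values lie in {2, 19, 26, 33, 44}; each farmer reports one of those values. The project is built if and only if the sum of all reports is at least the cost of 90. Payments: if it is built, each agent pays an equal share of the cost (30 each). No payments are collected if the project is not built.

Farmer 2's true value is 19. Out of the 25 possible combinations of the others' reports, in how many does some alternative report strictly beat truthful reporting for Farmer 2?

Others report (33, 44): truth gives -11; report 2 gives 0 > -11. Violating.
Others report (44, 33): truth gives -11; report 2 gives 0 > -11. Violating.
Others report (2, 2): truth gives 0; no alternative beats it.
Others report (2, 19): truth gives 0; no alternative beats it.
(Checking all 25 profiles: 2 have a profitable deviation, 23 do not.)

2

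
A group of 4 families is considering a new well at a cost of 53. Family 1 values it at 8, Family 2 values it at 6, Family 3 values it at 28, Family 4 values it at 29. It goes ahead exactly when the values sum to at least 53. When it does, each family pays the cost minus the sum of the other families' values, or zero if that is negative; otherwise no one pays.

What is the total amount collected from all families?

Total value 71 ≥ cost 53, so it is built.
Family 1: others sum to 63; max(0, 53 - 63) = 0.
Family 2: others sum to 65; max(0, 53 - 65) = 0.
Family 3: others sum to 43; max(0, 53 - 43) = 10.
Family 4: others sum to 42; max(0, 53 - 42) = 11.
Total collected = 0 + 0 + 10 + 11 = 21.

21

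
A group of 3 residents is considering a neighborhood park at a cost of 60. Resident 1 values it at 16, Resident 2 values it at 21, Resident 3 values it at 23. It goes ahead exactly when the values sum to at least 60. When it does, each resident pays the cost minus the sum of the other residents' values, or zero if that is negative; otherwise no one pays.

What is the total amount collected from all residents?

Total value 60 ≥ cost 60, so it is built.
Resident 1: others sum to 44; max(0, 60 - 44) = 16.
Resident 2: others sum to 39; max(0, 60 - 39) = 21.
Resident 3: others sum to 37; max(0, 60 - 37) = 23.
Total collected = 16 + 21 + 23 = 60.

60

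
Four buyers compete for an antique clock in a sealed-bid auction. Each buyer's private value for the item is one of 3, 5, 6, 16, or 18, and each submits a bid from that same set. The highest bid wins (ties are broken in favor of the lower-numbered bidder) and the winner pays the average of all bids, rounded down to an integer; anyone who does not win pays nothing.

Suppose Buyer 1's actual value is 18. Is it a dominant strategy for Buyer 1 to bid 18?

No

Consider the case where Buyer 2 bids 3, Buyer 3 bids 3 and Buyer 4 bids 3.
Truthful bid 18: wins, pays 6, utility 18 - 6 = 12.
Bid 3 instead: wins, pays 3, utility 18 - 3 = 15.
Since 15 > 12, bidding 3 is strictly better here, so truthful bidding is not dominant.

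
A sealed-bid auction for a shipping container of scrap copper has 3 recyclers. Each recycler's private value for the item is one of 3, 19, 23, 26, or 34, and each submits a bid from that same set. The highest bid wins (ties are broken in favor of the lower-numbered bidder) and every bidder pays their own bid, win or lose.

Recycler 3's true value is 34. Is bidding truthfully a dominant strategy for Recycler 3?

No

Consider the case where Recycler 1 bids 3 and Recycler 2 bids 3.
Truthful bid 34: wins, pays 34, utility 34 - 34 = 0.
Bid 19 instead: wins, pays 19, utility 34 - 19 = 15.
Since 15 > 0, bidding 19 is strictly better here, so truthful bidding is not dominant.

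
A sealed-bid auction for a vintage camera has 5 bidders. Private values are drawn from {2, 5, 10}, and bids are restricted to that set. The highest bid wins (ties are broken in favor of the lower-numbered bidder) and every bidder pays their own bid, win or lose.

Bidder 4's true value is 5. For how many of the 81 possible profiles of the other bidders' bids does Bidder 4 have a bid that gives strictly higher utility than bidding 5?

79

Others bid (2, 2, 2, 10): truth gives -5; bid 2 gives -2 > -5. Violating.
Others bid (2, 2, 5, 2): truth gives -5; bid 2 gives -2 > -5. Violating.
Others bid (2, 2, 5, 5): truth gives -5; bid 2 gives -2 > -5. Violating.
Others bid (2, 2, 5, 10): truth gives -5; bid 2 gives -2 > -5. Violating.
Others bid (2, 2, 2, 2): truth gives 0; no alternative beats it.
Others bid (2, 2, 2, 5): truth gives 0; no alternative beats it.
(Checking all 81 profiles: 79 have a profitable deviation, 2 do not.)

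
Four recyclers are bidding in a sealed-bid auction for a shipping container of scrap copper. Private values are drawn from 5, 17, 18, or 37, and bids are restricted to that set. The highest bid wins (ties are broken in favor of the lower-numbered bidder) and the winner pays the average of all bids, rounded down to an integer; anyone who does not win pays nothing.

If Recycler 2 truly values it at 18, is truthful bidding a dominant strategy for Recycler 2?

No

Consider the case where Recycler 1 bids 18, Recycler 3 bids 5 and Recycler 4 bids 5.
Truthful bid 18: loses, pays 0, utility 0.
Bid 37 instead: wins, pays 16, utility 18 - 16 = 2.
Since 2 > 0, bidding 37 is strictly better here, so truthful bidding is not dominant.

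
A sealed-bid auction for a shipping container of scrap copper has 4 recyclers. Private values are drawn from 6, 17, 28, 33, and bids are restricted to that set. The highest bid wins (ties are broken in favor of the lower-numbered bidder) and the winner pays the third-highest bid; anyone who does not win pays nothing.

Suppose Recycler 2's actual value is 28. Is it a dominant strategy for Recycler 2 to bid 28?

Consider the case where Recycler 1 bids 6, Recycler 3 bids 6 and Recycler 4 bids 33.
Truthful bid 28: loses, pays 0, utility 0.
Bid 33 instead: wins, pays 6, utility 28 - 6 = 22.
Since 22 > 0, bidding 33 is strictly better here, so truthful bidding is not dominant.

No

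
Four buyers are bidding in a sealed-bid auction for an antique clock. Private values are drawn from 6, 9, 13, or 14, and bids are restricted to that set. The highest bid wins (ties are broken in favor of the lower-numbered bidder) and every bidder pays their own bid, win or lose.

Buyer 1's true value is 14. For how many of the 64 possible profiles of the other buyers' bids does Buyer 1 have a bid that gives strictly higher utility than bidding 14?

Others bid (6, 6, 6): truth gives 0; bid 6 gives 8 > 0. Violating.
Others bid (6, 6, 9): truth gives 0; bid 9 gives 5 > 0. Violating.
Others bid (6, 6, 13): truth gives 0; bid 13 gives 1 > 0. Violating.
Others bid (6, 9, 6): truth gives 0; bid 9 gives 5 > 0. Violating.
Others bid (6, 6, 14): truth gives 0; no alternative beats it.
Others bid (6, 9, 14): truth gives 0; no alternative beats it.
(Checking all 64 profiles: 27 have a profitable deviation, 37 do not.)

27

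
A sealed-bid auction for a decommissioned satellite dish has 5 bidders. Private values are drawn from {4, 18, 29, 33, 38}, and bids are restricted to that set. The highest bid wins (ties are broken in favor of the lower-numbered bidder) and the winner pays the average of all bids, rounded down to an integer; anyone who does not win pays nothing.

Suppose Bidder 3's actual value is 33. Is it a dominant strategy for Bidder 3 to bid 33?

Consider the case where Bidder 1 bids 4, Bidder 2 bids 4, Bidder 4 bids 4 and Bidder 5 bids 4.
Truthful bid 33: wins, pays 9, utility 33 - 9 = 24.
Bid 18 instead: wins, pays 6, utility 33 - 6 = 27.
Since 27 > 24, bidding 18 is strictly better here, so truthful bidding is not dominant.

No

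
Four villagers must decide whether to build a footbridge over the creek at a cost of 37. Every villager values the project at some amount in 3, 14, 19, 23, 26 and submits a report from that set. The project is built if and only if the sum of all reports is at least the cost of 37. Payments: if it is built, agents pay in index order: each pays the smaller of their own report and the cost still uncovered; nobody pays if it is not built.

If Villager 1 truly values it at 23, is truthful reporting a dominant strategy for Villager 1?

No

Consider the case where Villager 2 reports 3, Villager 3 reports 3 and Villager 4 reports 14.
Truthful report 23: project built, pays 23, utility 23 - 23 = 0.
Report 19 instead: project built, pays 19, utility 23 - 19 = 4.
Since 4 > 0, reporting 19 is strictly better here, so truthful reporting is not dominant.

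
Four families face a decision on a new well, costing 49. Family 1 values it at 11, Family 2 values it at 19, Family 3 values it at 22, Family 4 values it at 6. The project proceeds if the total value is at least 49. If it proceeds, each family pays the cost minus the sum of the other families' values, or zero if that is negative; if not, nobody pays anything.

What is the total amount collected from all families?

Total value 58 ≥ cost 49, so it is built.
Family 1: others sum to 47; max(0, 49 - 47) = 2.
Family 2: others sum to 39; max(0, 49 - 39) = 10.
Family 3: others sum to 36; max(0, 49 - 36) = 13.
Family 4: others sum to 52; max(0, 49 - 52) = 0.
Total collected = 2 + 10 + 13 + 0 = 25.

25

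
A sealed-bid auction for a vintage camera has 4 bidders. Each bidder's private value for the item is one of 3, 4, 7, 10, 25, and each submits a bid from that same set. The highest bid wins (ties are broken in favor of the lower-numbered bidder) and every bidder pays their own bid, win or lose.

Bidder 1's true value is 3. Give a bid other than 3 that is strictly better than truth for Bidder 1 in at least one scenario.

4

Suppose Bidder 2 bids 3, Bidder 3 bids 3 and Bidder 4 bids 4.
Bid 3: loses but pays 3, utility -3.
Bid 4: wins, pays 4, utility 3 - 4 = -1.
So bidding 4 beats truth here (-1 > -3).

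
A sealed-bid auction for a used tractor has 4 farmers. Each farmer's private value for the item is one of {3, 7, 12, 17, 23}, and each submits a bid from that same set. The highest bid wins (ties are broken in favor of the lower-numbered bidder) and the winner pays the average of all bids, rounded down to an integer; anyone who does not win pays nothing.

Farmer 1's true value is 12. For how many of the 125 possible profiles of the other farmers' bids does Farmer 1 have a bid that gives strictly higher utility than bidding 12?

17

Others bid (3, 3, 3): truth gives 7; bid 3 gives 9 > 7. Violating.
Others bid (3, 3, 7): truth gives 6; bid 7 gives 7 > 6. Violating.
Others bid (3, 3, 17): truth gives 0; bid 17 gives 2 > 0. Violating.
Others bid (3, 7, 3): truth gives 6; bid 7 gives 7 > 6. Violating.
Others bid (3, 3, 12): truth gives 5; no alternative beats it.
Others bid (3, 3, 23): truth gives 0; no alternative beats it.
(Checking all 125 profiles: 17 have a profitable deviation, 108 do not.)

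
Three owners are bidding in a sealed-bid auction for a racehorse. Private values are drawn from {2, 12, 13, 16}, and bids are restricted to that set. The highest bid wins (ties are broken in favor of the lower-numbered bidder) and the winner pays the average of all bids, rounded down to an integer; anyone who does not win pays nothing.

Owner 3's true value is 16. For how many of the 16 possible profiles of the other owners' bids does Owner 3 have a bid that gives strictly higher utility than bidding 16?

4

Others bid (2, 2): truth gives 10; bid 12 gives 11 > 10. Violating.
Others bid (2, 12): truth gives 6; bid 13 gives 7 > 6. Violating.
Others bid (12, 2): truth gives 6; bid 13 gives 7 > 6. Violating.
Others bid (12, 12): truth gives 3; bid 13 gives 4 > 3. Violating.
Others bid (2, 13): truth gives 6; no alternative beats it.
Others bid (2, 16): truth gives 0; no alternative beats it.
(Checking all 16 profiles: 4 have a profitable deviation, 12 do not.)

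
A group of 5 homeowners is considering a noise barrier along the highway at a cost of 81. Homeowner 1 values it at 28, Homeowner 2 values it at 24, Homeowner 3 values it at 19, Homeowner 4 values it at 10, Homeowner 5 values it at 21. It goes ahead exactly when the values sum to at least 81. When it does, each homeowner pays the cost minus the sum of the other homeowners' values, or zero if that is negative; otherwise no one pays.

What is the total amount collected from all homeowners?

Total value 102 ≥ cost 81, so it is built.
Homeowner 1: others sum to 74; max(0, 81 - 74) = 7.
Homeowner 2: others sum to 78; max(0, 81 - 78) = 3.
Homeowner 3: others sum to 83; max(0, 81 - 83) = 0.
Homeowner 4: others sum to 92; max(0, 81 - 92) = 0.
Homeowner 5: others sum to 81; max(0, 81 - 81) = 0.
Total collected = 7 + 3 + 0 + 0 + 0 = 10.

10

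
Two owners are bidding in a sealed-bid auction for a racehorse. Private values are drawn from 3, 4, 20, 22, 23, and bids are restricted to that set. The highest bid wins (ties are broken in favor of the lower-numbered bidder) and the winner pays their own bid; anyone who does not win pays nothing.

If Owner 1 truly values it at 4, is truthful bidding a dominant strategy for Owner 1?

No

Consider the case where Owner 2 bids 3.
Truthful bid 4: wins, pays 4, utility 4 - 4 = 0.
Bid 3 instead: wins, pays 3, utility 4 - 3 = 1.
Since 1 > 0, bidding 3 is strictly better here, so truthful bidding is not dominant.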